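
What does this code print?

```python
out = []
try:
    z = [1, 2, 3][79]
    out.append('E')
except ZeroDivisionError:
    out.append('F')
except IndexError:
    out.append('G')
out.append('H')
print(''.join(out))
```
GH

IndexError is caught by its specific handler, not ZeroDivisionError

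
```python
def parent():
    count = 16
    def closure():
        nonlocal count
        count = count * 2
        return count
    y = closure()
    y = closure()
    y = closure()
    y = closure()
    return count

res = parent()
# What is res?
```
256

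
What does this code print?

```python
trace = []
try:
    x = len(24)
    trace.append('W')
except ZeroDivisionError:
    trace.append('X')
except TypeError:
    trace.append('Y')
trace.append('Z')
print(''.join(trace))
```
YZ

TypeError is caught by its specific handler, not ZeroDivisionError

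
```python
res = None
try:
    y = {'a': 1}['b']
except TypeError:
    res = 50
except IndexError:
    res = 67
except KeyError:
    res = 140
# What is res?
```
140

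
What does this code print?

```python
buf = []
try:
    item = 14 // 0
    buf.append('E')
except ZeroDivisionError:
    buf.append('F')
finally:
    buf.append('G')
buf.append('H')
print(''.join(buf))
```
FGH

finally always runs, even after exception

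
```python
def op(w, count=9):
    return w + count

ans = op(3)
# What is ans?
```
12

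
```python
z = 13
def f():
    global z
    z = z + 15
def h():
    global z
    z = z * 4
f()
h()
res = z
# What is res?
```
112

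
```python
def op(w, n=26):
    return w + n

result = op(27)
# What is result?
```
53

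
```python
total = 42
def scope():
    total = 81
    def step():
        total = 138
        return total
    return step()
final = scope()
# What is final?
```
138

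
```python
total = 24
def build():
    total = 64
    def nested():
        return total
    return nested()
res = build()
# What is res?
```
64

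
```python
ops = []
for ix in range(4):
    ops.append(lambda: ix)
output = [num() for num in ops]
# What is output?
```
[3, 3, 3, 3]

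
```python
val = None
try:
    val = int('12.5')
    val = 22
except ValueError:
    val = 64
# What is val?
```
64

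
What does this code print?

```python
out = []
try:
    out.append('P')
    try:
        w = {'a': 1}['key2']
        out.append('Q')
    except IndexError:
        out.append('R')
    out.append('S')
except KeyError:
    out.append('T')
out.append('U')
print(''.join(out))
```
PTU

Inner handler doesn't match, propagates to outer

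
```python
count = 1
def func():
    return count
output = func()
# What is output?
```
1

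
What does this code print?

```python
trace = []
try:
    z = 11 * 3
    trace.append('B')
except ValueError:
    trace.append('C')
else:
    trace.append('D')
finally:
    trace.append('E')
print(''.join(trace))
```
BDE

else runs before finally when no exception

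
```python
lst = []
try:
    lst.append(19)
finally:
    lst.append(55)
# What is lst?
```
[19, 55]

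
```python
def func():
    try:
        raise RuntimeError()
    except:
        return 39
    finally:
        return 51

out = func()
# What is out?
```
51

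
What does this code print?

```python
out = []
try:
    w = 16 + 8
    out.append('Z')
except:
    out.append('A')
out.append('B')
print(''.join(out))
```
ZB

No exception, try block completes normally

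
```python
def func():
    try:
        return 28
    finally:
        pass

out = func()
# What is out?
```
28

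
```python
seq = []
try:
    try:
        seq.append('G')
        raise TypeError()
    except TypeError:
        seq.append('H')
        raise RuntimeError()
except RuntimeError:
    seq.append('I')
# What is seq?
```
['G', 'H', 'I']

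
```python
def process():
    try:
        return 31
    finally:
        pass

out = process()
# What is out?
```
31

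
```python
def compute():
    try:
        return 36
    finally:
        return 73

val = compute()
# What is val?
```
73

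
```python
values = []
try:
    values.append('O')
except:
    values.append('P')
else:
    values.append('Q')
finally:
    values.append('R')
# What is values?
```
['O', 'Q', 'R']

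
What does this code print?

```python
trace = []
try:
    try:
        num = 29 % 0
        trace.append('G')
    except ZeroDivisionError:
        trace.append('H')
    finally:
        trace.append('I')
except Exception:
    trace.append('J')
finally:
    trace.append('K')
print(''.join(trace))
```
HIK

Both finally blocks run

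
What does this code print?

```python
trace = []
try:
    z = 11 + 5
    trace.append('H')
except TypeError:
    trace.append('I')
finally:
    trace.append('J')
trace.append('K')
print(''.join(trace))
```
HJK

finally runs after normal execution too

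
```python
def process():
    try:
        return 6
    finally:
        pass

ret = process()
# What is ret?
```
6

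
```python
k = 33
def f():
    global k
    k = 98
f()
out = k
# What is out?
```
98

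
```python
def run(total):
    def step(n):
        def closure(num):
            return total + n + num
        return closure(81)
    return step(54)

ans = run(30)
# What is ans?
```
165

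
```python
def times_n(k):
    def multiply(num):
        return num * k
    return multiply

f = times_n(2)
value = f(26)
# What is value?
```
52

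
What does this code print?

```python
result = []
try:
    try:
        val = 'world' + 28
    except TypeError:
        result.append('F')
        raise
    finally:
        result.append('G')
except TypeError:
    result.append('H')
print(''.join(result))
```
FGH

finally runs before re-raised exception propagates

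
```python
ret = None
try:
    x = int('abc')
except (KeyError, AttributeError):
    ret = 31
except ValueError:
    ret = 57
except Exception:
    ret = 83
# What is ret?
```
57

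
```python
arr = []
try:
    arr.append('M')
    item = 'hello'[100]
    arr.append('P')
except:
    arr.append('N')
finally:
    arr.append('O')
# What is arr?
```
['M', 'N', 'O']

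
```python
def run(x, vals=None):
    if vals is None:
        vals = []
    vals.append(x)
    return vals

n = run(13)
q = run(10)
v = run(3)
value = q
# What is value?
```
[10]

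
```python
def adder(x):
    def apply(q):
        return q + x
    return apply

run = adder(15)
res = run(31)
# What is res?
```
46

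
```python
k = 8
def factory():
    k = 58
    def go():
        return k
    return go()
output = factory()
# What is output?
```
58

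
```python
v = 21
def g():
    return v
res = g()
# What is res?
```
21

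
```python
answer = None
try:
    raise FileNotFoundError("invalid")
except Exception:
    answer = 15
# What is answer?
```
15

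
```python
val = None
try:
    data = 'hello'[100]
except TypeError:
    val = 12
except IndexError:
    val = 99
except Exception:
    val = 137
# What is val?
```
99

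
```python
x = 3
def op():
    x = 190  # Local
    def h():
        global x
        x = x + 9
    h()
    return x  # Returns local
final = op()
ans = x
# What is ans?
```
12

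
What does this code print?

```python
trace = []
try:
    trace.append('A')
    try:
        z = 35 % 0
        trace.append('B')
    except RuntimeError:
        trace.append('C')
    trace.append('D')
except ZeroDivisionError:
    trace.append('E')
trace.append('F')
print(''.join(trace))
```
AEF

Inner handler doesn't match, propagates to outer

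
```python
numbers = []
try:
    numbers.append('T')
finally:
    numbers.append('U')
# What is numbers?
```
['T', 'U']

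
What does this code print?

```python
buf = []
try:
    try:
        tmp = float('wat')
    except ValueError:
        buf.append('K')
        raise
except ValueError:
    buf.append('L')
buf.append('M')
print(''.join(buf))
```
KLM

raise without argument re-raises current exception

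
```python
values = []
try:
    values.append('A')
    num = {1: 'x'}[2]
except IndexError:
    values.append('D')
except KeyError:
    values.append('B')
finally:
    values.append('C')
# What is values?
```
['A', 'B', 'C']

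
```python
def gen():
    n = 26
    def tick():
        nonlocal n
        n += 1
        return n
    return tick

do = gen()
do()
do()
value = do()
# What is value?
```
29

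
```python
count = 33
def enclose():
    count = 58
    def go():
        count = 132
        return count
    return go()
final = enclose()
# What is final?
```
132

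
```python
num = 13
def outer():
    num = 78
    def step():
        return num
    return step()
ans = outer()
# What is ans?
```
78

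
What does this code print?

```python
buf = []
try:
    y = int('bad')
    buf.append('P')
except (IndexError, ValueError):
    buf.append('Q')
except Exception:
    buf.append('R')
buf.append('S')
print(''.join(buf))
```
QS

ValueError matches tuple containing it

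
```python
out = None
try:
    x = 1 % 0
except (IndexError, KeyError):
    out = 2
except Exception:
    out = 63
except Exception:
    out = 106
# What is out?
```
63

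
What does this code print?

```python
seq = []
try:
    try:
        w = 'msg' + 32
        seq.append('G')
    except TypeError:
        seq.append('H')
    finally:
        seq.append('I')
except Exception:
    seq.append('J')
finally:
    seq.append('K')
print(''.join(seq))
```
HIK

Both finally blocks run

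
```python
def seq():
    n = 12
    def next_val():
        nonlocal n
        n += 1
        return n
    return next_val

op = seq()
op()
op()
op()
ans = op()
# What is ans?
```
16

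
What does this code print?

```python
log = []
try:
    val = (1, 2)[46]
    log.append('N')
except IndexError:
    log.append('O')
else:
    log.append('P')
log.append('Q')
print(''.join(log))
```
OQ

else block skipped when exception is caught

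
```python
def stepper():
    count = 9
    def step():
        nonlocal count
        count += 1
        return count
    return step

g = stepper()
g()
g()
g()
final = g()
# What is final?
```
13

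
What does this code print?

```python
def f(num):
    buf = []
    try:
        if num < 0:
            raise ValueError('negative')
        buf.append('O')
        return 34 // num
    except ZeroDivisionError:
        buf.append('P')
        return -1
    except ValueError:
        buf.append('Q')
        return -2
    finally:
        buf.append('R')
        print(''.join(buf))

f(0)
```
OPR

num=0 causes ZeroDivisionError, caught, finally prints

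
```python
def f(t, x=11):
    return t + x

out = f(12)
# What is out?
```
23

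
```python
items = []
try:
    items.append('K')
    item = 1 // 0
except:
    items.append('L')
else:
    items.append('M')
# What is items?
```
['K', 'L']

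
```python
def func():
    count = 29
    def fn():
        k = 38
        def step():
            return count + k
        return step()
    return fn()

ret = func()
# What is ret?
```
67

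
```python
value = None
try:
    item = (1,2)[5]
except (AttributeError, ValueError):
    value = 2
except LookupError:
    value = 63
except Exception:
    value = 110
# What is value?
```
63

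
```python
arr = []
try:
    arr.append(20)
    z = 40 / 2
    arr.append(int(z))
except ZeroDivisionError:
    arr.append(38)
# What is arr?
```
[20, 20]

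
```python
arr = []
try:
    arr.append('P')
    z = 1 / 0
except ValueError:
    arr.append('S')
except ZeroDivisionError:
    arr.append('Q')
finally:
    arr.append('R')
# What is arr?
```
['P', 'Q', 'R']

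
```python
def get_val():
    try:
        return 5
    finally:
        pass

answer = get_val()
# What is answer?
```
5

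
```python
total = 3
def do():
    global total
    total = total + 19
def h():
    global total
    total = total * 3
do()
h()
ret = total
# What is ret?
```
66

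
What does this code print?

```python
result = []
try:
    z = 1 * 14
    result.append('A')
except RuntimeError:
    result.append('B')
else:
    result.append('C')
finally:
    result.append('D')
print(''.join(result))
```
ACD

else runs before finally when no exception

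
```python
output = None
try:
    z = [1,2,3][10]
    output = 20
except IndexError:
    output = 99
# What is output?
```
99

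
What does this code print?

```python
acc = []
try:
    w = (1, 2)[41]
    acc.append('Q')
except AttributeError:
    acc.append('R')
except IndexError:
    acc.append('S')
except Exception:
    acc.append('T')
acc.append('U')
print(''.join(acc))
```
SU

IndexError matches before generic Exception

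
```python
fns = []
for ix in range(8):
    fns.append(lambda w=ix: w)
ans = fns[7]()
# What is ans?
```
7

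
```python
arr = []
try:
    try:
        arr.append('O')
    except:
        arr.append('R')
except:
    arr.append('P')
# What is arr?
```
['O']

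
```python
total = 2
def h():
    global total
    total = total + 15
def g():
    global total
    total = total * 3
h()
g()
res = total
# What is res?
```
51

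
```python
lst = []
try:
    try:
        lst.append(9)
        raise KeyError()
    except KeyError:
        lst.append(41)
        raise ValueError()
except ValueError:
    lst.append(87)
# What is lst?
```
[9, 41, 87]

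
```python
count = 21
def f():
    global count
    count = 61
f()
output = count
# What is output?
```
61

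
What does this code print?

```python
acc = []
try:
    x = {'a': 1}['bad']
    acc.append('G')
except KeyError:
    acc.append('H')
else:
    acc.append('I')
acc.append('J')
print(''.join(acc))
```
HJ

else block skipped when exception is caught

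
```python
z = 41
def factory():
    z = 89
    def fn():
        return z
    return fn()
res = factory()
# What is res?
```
89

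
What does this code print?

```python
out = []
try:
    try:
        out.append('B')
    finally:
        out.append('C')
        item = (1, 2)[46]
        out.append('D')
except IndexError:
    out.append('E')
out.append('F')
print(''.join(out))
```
BCEF

Exception in inner finally caught by outer except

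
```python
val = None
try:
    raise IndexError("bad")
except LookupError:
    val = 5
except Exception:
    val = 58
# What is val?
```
5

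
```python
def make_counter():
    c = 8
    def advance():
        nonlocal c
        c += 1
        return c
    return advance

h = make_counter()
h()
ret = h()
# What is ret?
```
10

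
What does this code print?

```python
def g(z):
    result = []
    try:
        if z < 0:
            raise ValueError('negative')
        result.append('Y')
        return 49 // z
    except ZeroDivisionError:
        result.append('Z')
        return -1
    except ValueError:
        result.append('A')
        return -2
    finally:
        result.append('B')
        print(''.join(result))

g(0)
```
YZB

z=0 causes ZeroDivisionError, caught, finally prints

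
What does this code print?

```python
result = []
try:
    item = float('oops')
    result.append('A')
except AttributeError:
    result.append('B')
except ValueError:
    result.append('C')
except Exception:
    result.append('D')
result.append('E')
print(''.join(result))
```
CE

ValueError matches before generic Exception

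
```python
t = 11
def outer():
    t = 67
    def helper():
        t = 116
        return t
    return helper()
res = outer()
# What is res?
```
116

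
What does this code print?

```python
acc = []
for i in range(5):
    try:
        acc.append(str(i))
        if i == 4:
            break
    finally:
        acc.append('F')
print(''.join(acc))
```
0F1F2F3F4F

finally runs even when breaking out of loop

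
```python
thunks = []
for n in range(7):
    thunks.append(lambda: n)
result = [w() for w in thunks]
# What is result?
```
[6, 6, 6, 6, 6, 6, 6]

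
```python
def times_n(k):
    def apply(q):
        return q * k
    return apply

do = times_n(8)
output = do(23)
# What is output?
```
184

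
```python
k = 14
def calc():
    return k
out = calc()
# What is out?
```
14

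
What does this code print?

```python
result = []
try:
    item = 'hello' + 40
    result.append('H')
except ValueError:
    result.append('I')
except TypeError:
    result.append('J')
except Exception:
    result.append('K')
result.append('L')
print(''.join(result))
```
JL

TypeError matches before generic Exception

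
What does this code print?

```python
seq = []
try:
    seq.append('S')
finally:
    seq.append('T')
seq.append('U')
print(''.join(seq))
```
STU

try/finally without except, no exception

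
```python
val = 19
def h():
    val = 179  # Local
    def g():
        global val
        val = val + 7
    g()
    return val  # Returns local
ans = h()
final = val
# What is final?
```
26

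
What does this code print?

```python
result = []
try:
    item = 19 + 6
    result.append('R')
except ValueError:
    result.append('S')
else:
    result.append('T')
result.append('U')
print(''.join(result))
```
RTU

else block runs when no exception occurs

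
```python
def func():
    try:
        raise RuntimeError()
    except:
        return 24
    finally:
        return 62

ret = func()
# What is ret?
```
62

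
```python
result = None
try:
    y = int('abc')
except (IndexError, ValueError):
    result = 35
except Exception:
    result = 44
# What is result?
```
35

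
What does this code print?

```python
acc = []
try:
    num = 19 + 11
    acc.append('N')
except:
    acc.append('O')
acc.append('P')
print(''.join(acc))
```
NP

No exception, try block completes normally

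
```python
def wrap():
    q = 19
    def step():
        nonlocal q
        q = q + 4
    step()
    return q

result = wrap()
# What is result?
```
23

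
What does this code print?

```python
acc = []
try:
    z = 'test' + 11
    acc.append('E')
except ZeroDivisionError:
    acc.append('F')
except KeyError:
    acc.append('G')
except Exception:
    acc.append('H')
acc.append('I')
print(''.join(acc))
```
HI

TypeError not specifically caught, falls to Exception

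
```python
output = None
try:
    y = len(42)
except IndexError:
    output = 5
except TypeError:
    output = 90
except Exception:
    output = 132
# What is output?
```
90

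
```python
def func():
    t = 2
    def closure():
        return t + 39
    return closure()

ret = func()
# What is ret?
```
41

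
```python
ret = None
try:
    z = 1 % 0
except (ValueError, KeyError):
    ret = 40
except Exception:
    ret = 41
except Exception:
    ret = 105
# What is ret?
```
41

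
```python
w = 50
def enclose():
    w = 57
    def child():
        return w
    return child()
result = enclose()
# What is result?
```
57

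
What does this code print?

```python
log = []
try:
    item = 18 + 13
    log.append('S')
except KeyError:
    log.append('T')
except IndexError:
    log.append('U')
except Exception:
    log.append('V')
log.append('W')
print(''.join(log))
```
SW

No exception, try block completes normally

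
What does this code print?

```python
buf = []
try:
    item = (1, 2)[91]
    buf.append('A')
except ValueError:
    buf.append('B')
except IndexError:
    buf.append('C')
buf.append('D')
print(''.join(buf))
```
CD

IndexError is caught by its specific handler, not ValueError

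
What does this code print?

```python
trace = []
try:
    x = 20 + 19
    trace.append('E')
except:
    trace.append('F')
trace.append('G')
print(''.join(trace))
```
EG

No exception, try block completes normally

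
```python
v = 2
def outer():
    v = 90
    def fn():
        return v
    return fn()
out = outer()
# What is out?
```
90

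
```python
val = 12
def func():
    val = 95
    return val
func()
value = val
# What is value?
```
12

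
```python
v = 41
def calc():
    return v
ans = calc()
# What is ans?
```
41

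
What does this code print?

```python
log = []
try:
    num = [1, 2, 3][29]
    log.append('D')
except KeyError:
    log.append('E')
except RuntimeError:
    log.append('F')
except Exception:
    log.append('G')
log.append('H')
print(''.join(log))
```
GH

IndexError not specifically caught, falls to Exception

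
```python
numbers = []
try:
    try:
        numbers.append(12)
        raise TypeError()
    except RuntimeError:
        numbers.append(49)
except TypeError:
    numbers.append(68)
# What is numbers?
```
[12, 68]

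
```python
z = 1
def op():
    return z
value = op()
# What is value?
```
1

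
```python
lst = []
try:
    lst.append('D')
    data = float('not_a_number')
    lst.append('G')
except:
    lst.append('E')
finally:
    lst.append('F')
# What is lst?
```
['D', 'E', 'F']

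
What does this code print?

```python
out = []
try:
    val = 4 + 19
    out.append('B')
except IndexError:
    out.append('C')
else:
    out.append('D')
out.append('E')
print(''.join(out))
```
BDE

else block runs when no exception occurs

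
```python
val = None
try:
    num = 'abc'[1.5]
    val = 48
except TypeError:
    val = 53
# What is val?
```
53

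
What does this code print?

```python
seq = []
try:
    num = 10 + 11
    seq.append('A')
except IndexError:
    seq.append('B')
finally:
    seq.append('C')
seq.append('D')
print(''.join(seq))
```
ACD

finally runs after normal execution too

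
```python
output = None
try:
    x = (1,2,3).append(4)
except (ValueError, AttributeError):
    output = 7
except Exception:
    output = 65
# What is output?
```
7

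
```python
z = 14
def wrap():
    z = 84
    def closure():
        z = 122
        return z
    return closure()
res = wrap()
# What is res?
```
122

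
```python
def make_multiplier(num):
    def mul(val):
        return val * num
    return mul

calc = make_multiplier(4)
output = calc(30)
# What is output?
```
120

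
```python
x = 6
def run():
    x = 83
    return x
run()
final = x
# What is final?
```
6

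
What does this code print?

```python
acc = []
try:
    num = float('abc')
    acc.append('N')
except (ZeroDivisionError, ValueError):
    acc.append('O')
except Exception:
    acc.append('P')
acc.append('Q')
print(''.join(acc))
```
OQ

ValueError matches tuple containing it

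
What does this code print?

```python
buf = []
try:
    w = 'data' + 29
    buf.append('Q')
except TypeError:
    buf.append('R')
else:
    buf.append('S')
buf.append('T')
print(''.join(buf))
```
RT

else block skipped when exception is caught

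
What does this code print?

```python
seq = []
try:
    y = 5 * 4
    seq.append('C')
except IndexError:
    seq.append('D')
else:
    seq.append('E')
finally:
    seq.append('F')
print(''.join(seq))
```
CEF

else runs before finally when no exception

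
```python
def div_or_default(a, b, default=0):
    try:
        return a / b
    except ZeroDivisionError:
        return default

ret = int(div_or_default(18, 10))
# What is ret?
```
1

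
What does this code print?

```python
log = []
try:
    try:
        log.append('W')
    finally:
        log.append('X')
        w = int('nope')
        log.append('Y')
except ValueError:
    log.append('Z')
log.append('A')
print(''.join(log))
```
WXZA

Exception in inner finally caught by outer except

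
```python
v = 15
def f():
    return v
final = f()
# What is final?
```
15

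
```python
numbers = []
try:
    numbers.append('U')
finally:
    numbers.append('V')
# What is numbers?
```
['U', 'V']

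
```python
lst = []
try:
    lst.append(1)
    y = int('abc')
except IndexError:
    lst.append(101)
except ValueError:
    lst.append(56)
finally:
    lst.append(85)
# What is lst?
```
[1, 56, 85]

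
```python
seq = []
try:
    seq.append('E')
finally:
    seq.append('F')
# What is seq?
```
['E', 'F']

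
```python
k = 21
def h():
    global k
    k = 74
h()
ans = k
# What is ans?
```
74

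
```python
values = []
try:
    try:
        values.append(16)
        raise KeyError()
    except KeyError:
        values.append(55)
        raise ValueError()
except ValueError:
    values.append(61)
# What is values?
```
[16, 55, 61]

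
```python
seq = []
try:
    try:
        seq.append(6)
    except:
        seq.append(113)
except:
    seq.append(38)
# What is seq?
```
[6]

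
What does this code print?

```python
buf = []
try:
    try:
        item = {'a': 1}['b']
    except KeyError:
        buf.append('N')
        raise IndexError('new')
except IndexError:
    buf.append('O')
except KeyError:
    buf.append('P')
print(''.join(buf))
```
NO

New IndexError raised, caught by outer IndexError handler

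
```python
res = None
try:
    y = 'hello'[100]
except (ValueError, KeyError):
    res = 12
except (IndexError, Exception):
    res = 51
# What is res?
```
51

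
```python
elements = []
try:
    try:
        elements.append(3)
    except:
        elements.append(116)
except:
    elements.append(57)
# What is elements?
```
[3]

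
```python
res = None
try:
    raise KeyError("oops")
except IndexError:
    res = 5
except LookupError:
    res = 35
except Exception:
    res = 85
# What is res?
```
35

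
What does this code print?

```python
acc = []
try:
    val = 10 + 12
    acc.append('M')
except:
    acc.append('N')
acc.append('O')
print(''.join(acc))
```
MO

No exception, try block completes normally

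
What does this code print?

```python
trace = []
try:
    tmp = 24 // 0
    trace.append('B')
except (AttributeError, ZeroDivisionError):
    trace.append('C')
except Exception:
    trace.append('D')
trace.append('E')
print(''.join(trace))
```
CE

ZeroDivisionError matches tuple containing it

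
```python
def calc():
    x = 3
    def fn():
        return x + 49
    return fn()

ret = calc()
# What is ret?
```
52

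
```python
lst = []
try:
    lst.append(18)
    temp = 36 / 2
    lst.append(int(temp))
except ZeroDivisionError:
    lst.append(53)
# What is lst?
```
[18, 18]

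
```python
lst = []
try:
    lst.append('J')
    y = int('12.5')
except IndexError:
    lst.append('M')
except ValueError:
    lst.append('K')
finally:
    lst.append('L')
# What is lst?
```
['J', 'K', 'L']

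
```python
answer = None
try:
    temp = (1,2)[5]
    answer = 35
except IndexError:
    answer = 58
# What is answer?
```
58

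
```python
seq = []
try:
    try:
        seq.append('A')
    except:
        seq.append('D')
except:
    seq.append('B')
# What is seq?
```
['A']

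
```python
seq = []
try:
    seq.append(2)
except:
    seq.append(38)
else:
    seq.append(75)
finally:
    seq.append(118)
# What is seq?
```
[2, 75, 118]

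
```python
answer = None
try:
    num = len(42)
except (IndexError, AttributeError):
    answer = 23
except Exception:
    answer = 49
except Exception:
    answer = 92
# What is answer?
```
49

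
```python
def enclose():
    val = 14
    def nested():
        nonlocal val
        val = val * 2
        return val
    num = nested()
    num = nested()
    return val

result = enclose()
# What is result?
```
56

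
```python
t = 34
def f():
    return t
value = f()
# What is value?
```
34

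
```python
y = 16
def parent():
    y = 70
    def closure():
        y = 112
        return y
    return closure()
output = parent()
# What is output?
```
112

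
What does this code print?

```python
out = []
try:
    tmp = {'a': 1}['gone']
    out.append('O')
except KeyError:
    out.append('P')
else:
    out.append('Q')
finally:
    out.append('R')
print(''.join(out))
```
PR

Exception: except runs, else skipped, finally runs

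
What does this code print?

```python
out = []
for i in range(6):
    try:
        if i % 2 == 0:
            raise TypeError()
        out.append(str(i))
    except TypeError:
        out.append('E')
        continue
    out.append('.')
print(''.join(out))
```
E1.E3.E5.

continue in except skips rest of loop body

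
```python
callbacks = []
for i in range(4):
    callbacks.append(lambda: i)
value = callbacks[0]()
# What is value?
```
3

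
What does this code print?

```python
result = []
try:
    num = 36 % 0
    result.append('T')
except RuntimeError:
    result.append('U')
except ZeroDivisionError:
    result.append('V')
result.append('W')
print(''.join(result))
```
VW

ZeroDivisionError is caught by its specific handler, not RuntimeError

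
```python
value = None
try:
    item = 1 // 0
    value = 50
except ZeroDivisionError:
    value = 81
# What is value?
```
81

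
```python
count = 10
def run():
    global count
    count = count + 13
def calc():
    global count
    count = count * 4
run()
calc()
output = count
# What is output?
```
92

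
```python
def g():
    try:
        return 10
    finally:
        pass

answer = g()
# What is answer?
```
10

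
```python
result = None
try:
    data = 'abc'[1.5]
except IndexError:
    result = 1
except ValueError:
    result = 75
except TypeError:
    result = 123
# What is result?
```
123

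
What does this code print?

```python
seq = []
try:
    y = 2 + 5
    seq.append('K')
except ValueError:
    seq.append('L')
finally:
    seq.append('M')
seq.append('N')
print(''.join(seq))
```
KMN

finally runs after normal execution too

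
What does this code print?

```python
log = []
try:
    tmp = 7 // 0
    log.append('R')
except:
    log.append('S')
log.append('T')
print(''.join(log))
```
ST

Exception raised in try, caught by bare except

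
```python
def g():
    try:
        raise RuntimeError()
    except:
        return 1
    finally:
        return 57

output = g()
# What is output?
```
57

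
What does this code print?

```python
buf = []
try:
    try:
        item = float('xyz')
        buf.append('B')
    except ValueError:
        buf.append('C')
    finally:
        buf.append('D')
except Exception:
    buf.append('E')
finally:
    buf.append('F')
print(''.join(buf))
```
CDF

Both finally blocks run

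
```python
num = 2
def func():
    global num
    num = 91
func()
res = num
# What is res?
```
91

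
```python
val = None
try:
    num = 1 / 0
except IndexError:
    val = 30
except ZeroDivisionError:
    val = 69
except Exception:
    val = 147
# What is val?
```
69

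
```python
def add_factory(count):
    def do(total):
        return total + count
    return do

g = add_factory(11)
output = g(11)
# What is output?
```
22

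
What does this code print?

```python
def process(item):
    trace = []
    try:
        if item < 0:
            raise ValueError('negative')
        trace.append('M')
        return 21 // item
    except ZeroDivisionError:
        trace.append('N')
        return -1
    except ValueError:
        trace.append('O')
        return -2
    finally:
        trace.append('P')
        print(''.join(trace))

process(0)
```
MNP

item=0 causes ZeroDivisionError, caught, finally prints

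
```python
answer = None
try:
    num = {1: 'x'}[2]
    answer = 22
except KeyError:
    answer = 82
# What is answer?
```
82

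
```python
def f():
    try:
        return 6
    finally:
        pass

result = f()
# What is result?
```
6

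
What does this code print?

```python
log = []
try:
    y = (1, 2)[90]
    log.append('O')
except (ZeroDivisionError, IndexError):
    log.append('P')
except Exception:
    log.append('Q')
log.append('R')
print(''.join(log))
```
PR

IndexError matches tuple containing it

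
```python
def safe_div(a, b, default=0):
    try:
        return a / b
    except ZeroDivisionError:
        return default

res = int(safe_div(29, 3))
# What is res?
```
9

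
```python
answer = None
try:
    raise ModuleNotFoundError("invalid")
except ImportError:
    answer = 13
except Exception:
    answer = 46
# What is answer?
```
13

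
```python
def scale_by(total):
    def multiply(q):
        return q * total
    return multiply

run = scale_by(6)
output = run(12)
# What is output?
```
72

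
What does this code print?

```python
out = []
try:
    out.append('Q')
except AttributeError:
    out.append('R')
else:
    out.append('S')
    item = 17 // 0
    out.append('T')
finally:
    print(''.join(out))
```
QS

Try succeeds, else appends 'S', ZeroDivisionError in else is uncaught, finally prints before exception propagates ('T' never appended)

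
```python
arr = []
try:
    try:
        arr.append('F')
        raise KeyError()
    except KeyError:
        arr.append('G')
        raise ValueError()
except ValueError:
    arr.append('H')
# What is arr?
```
['F', 'G', 'H']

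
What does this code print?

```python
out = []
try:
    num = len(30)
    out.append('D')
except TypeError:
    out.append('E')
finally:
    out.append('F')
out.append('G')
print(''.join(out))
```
EFG

finally always runs, even after exception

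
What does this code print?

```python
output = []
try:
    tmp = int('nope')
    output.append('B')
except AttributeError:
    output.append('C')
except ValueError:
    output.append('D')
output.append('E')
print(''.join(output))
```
DE

ValueError is caught by its specific handler, not AttributeError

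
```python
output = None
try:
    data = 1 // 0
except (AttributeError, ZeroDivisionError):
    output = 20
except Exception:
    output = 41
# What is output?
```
20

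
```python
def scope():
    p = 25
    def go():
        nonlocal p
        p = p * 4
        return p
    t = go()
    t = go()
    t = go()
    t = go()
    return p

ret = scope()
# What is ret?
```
6400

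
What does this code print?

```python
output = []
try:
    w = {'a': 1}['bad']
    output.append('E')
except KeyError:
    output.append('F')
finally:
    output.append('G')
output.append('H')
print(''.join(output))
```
FGH

finally always runs, even after exception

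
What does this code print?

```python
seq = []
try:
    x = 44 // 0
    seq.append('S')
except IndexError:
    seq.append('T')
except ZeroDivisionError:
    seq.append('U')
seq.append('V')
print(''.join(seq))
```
UV

ZeroDivisionError is caught by its specific handler, not IndexError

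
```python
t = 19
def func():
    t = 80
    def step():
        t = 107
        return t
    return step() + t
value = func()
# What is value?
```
187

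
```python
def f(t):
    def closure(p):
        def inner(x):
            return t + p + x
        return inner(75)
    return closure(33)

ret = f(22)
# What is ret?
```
130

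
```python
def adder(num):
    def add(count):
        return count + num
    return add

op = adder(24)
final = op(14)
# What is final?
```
38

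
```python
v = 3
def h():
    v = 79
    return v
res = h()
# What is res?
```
79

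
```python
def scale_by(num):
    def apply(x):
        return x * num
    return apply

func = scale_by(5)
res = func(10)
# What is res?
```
50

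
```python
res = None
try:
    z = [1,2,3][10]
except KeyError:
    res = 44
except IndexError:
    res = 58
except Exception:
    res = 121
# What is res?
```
58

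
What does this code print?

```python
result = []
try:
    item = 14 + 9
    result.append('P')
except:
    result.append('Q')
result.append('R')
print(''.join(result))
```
PR

No exception, try block completes normally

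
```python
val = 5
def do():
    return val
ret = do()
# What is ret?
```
5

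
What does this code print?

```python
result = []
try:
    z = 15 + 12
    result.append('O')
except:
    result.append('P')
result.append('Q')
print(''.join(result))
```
OQ

No exception, try block completes normally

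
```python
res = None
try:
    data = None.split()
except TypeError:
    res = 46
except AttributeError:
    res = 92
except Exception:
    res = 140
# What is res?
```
92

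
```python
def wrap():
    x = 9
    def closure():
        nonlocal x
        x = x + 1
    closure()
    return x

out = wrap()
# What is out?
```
10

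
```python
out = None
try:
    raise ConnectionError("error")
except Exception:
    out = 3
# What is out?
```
3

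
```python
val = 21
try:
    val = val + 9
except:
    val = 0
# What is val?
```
30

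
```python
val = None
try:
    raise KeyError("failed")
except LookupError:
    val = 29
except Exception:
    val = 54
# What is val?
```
29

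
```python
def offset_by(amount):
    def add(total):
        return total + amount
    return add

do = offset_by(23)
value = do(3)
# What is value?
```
26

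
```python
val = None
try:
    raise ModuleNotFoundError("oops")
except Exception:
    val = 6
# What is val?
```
6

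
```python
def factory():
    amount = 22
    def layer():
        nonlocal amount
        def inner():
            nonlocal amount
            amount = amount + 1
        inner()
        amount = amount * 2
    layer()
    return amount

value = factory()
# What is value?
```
46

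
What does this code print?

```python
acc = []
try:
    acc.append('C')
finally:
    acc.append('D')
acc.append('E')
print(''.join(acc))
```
CDE

try/finally without except, no exception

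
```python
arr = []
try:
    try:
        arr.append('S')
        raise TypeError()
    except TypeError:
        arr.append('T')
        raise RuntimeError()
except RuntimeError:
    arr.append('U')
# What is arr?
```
['S', 'T', 'U']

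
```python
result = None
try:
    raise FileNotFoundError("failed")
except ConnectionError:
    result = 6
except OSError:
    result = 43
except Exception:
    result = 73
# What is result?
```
43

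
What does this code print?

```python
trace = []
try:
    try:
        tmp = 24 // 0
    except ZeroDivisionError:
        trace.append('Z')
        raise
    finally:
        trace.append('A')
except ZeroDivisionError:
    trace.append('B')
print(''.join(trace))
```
ZAB

finally runs before re-raised exception propagates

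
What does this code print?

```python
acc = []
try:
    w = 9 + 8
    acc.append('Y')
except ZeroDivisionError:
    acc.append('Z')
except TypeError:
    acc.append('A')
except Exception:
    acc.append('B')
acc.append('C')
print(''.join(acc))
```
YC

No exception, try block completes normally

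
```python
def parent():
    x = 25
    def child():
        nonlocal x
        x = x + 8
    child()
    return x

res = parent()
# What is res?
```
33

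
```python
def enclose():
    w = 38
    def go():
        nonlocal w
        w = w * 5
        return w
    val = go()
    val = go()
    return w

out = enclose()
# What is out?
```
950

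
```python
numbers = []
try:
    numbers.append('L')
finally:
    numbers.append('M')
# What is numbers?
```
['L', 'M']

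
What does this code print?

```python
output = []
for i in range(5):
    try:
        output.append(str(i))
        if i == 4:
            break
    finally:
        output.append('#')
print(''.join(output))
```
0#1#2#3#4#

finally runs even when breaking out of loop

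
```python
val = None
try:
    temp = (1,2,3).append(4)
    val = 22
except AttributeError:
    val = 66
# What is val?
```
66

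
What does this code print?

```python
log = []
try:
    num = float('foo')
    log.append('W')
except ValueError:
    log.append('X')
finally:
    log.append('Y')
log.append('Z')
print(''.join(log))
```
XYZ

finally always runs, even after exception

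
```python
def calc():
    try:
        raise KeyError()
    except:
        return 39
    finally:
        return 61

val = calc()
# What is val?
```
61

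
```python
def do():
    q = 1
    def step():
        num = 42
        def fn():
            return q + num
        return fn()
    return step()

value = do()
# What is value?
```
43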